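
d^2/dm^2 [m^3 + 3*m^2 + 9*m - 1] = 6*m + 6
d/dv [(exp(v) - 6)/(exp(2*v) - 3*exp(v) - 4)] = (-exp(2*v) + 12*exp(v) - 22)*exp(v)/(exp(4*v) - 6*exp(3*v) + exp(2*v) + 24*exp(v) + 16)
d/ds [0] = 0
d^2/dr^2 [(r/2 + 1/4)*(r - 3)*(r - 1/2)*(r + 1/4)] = 6*r^2 - 33*r/4 - 1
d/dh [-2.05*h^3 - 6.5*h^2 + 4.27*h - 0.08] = -6.15*h^2 - 13.0*h + 4.27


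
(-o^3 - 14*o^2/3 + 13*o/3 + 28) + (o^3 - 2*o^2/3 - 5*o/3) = -16*o^2/3 + 8*o/3 + 28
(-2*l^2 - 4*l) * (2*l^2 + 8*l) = -4*l^4 - 24*l^3 - 32*l^2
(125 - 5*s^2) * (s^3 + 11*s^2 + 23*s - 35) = -5*s^5 - 55*s^4 + 10*s^3 + 1550*s^2 + 2875*s - 4375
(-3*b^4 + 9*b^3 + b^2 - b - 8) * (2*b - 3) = -6*b^5 + 27*b^4 - 25*b^3 - 5*b^2 - 13*b + 24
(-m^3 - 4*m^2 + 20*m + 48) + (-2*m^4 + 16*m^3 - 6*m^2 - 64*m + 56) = -2*m^4 + 15*m^3 - 10*m^2 - 44*m + 104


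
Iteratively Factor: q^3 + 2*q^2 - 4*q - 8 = (q + 2)*(q^2 - 4) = (q - 2)*(q + 2)*(q + 2)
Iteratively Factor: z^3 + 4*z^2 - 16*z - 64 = (z + 4)*(z^2 - 16) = (z - 4)*(z + 4)*(z + 4)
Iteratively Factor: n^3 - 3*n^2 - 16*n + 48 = (n - 4)*(n^2 + n - 12) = (n - 4)*(n + 4)*(n - 3)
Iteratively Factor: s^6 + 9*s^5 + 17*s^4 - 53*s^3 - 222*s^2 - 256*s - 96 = (s + 4)*(s^5 + 5*s^4 - 3*s^3 - 41*s^2 - 58*s - 24) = (s + 2)*(s + 4)*(s^4 + 3*s^3 - 9*s^2 - 23*s - 12) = (s - 3)*(s + 2)*(s + 4)*(s^3 + 6*s^2 + 9*s + 4) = (s - 3)*(s + 1)*(s + 2)*(s + 4)*(s^2 + 5*s + 4) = (s - 3)*(s + 1)^2*(s + 2)*(s + 4)*(s + 4)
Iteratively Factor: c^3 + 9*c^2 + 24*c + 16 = (c + 4)*(c^2 + 5*c + 4) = (c + 4)^2*(c + 1)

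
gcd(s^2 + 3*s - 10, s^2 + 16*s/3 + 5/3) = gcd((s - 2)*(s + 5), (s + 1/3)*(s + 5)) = s + 5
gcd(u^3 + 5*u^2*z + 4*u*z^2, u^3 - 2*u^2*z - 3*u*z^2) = u^2 + u*z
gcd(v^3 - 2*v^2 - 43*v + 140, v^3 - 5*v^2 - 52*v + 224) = v^2 + 3*v - 28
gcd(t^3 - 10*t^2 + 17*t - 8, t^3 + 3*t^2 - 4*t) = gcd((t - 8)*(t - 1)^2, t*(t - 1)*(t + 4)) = t - 1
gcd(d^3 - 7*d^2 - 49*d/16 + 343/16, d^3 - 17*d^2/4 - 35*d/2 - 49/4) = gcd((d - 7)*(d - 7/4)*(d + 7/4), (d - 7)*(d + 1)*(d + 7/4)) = d^2 - 21*d/4 - 49/4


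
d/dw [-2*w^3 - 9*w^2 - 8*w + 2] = -6*w^2 - 18*w - 8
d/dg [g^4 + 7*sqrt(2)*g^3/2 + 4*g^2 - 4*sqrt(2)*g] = 4*g^3 + 21*sqrt(2)*g^2/2 + 8*g - 4*sqrt(2)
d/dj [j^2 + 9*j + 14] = 2*j + 9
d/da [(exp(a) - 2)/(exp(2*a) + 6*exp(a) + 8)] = (-2*(exp(a) - 2)*(exp(a) + 3) + exp(2*a) + 6*exp(a) + 8)*exp(a)/(exp(2*a) + 6*exp(a) + 8)^2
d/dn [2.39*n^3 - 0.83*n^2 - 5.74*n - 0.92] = 7.17*n^2 - 1.66*n - 5.74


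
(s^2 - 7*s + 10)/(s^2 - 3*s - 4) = (-s^2 + 7*s - 10)/(-s^2 + 3*s + 4)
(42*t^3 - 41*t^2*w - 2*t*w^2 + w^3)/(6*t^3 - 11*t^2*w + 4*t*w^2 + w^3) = (7*t - w)/(t - w)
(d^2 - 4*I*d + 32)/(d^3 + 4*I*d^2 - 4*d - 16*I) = (d - 8*I)/(d^2 - 4)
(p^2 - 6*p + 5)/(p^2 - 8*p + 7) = (p - 5)/(p - 7)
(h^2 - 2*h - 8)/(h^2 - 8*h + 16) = (h + 2)/(h - 4)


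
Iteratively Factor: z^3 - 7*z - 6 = (z + 2)*(z^2 - 2*z - 3) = (z + 1)*(z + 2)*(z - 3)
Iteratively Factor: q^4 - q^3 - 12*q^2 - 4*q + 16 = (q + 2)*(q^3 - 3*q^2 - 6*q + 8) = (q - 1)*(q + 2)*(q^2 - 2*q - 8) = (q - 1)*(q + 2)^2*(q - 4)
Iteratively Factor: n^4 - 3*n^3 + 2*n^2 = (n)*(n^3 - 3*n^2 + 2*n) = n^2*(n^2 - 3*n + 2) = n^2*(n - 2)*(n - 1)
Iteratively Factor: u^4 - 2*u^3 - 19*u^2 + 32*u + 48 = (u + 4)*(u^3 - 6*u^2 + 5*u + 12) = (u + 1)*(u + 4)*(u^2 - 7*u + 12) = (u - 4)*(u + 1)*(u + 4)*(u - 3)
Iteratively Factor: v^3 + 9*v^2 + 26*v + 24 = (v + 2)*(v^2 + 7*v + 12) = (v + 2)*(v + 3)*(v + 4)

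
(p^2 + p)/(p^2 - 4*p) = (p + 1)/(p - 4)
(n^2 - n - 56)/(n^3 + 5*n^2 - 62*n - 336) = 1/(n + 6)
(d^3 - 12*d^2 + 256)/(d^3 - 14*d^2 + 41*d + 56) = (d^2 - 4*d - 32)/(d^2 - 6*d - 7)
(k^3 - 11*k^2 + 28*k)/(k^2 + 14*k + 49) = k*(k^2 - 11*k + 28)/(k^2 + 14*k + 49)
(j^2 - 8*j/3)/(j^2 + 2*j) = (j - 8/3)/(j + 2)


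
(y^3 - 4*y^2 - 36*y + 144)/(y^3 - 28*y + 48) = (y - 6)/(y - 2)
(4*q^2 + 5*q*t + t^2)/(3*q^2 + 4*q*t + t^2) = (4*q + t)/(3*q + t)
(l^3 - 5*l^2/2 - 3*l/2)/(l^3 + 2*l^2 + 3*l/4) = 2*(l - 3)/(2*l + 3)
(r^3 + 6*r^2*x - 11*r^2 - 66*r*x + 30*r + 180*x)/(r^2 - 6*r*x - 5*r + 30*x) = (-r^2 - 6*r*x + 6*r + 36*x)/(-r + 6*x)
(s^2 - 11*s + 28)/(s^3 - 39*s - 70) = (s - 4)/(s^2 + 7*s + 10)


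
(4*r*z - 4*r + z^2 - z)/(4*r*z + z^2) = (z - 1)/z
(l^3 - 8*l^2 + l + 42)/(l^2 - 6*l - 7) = (l^2 - l - 6)/(l + 1)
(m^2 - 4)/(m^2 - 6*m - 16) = (m - 2)/(m - 8)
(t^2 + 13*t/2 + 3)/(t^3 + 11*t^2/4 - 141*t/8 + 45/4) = 4*(2*t + 1)/(8*t^2 - 26*t + 15)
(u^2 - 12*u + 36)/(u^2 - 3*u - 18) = (u - 6)/(u + 3)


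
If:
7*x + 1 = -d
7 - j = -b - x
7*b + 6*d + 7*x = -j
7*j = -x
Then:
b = -837/151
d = 2393/302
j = 55/302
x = -385/302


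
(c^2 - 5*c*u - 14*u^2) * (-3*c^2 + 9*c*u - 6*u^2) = -3*c^4 + 24*c^3*u - 9*c^2*u^2 - 96*c*u^3 + 84*u^4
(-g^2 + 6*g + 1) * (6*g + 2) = -6*g^3 + 34*g^2 + 18*g + 2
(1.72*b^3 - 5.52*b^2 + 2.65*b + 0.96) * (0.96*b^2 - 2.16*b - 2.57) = 1.6512*b^5 - 9.0144*b^4 + 10.0468*b^3 + 9.384*b^2 - 8.8841*b - 2.4672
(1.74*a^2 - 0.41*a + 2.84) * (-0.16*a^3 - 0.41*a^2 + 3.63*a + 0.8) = -0.2784*a^5 - 0.6478*a^4 + 6.0299*a^3 - 1.2607*a^2 + 9.9812*a + 2.272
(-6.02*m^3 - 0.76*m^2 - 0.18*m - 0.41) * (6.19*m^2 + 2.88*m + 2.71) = -37.2638*m^5 - 22.042*m^4 - 19.6172*m^3 - 5.1159*m^2 - 1.6686*m - 1.1111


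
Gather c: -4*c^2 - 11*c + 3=-4*c^2 - 11*c + 3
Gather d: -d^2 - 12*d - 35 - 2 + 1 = -d^2 - 12*d - 36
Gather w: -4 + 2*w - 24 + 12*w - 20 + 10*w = 24*w - 48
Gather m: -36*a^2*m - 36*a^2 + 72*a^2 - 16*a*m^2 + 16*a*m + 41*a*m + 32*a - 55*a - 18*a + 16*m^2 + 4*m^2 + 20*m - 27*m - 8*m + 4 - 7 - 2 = 36*a^2 - 41*a + m^2*(20 - 16*a) + m*(-36*a^2 + 57*a - 15) - 5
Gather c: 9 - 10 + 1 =0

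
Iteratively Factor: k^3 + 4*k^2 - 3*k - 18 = (k + 3)*(k^2 + k - 6) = (k + 3)^2*(k - 2)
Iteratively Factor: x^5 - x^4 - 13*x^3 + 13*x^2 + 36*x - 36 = (x - 1)*(x^4 - 13*x^2 + 36) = (x - 2)*(x - 1)*(x^3 + 2*x^2 - 9*x - 18) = (x - 2)*(x - 1)*(x + 2)*(x^2 - 9) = (x - 2)*(x - 1)*(x + 2)*(x + 3)*(x - 3)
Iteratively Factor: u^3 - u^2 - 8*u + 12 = (u + 3)*(u^2 - 4*u + 4) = (u - 2)*(u + 3)*(u - 2)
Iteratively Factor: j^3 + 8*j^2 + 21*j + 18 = (j + 3)*(j^2 + 5*j + 6) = (j + 3)^2*(j + 2)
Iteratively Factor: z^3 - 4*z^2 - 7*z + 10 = (z - 1)*(z^2 - 3*z - 10) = (z - 1)*(z + 2)*(z - 5)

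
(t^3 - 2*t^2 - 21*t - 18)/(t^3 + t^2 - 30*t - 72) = (t + 1)/(t + 4)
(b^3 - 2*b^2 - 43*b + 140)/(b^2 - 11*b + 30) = (b^2 + 3*b - 28)/(b - 6)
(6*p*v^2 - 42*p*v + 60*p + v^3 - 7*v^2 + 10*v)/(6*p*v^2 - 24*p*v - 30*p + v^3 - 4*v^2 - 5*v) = (v - 2)/(v + 1)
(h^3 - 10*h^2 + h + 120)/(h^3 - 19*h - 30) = (h - 8)/(h + 2)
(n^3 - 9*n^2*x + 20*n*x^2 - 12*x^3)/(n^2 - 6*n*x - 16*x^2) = (-n^3 + 9*n^2*x - 20*n*x^2 + 12*x^3)/(-n^2 + 6*n*x + 16*x^2)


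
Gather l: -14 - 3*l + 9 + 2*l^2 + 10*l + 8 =2*l^2 + 7*l + 3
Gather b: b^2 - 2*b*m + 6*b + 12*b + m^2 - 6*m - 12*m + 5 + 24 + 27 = b^2 + b*(18 - 2*m) + m^2 - 18*m + 56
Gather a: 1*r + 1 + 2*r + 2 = 3*r + 3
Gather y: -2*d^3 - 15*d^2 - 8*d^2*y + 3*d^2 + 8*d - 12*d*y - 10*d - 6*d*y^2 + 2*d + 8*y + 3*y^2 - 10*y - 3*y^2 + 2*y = -2*d^3 - 12*d^2 - 6*d*y^2 + y*(-8*d^2 - 12*d)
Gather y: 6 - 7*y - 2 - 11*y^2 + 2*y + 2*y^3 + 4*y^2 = 2*y^3 - 7*y^2 - 5*y + 4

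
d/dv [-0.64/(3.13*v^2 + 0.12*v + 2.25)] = (4.0064*v + 0.0768)/(3.13*v^2 + 0.12*v + 2.25)^2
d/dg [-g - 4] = -1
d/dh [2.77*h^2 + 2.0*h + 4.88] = 5.54*h + 2.0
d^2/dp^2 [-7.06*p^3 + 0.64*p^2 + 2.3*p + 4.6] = 1.28 - 42.36*p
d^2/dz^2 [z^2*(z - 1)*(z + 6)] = 12*z^2 + 30*z - 12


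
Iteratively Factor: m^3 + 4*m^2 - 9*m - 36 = (m + 4)*(m^2 - 9) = (m + 3)*(m + 4)*(m - 3)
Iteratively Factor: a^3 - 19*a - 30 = (a + 2)*(a^2 - 2*a - 15) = (a - 5)*(a + 2)*(a + 3)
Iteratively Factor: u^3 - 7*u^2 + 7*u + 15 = (u - 5)*(u^2 - 2*u - 3) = (u - 5)*(u - 3)*(u + 1)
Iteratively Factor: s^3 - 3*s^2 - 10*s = (s + 2)*(s^2 - 5*s) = s*(s + 2)*(s - 5)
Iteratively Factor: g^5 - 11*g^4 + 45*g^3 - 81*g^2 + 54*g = (g - 3)*(g^4 - 8*g^3 + 21*g^2 - 18*g) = (g - 3)^2*(g^3 - 5*g^2 + 6*g) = (g - 3)^3*(g^2 - 2*g) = (g - 3)^3*(g - 2)*(g)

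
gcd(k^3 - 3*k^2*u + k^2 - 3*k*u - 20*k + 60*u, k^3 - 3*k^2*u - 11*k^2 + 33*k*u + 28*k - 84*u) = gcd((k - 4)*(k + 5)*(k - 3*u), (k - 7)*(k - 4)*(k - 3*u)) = -k^2 + 3*k*u + 4*k - 12*u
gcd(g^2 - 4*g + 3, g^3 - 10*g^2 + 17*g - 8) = g - 1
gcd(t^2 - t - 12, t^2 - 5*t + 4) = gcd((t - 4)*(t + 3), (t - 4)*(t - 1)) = t - 4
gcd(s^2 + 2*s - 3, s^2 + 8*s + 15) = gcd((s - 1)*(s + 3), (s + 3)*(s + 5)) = s + 3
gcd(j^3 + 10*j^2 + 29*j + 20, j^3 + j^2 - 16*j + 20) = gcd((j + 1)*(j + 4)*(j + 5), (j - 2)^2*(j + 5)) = j + 5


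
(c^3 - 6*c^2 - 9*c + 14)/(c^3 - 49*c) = (c^2 + c - 2)/(c*(c + 7))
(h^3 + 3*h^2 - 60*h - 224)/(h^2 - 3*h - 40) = (h^2 + 11*h + 28)/(h + 5)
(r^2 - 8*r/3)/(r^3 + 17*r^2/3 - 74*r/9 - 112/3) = 3*r/(3*r^2 + 25*r + 42)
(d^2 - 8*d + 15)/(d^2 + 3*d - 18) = (d - 5)/(d + 6)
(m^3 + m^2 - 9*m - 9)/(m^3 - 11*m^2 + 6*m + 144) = (m^2 - 2*m - 3)/(m^2 - 14*m + 48)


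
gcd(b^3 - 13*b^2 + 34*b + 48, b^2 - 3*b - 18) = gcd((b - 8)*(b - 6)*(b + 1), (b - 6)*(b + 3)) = b - 6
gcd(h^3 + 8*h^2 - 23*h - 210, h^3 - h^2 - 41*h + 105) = h^2 + 2*h - 35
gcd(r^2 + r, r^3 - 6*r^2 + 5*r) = r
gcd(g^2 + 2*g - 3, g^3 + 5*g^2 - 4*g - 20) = 1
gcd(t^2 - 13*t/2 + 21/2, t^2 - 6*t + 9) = t - 3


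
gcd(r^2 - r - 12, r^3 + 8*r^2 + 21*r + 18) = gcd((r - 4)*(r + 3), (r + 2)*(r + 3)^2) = r + 3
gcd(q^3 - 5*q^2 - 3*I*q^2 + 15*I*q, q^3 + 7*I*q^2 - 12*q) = q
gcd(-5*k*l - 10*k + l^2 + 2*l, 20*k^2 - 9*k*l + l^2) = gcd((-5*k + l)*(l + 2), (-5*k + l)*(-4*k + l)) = 5*k - l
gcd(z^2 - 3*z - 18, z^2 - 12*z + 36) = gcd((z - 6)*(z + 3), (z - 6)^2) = z - 6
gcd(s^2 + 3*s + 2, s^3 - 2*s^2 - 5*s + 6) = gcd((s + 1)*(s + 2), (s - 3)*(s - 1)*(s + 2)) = s + 2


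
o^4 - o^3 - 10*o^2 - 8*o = o*(o - 4)*(o + 1)*(o + 2)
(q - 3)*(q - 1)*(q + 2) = q^3 - 2*q^2 - 5*q + 6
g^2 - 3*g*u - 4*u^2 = (g - 4*u)*(g + u)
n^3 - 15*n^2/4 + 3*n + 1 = (n - 2)^2*(n + 1/4)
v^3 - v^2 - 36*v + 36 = (v - 6)*(v - 1)*(v + 6)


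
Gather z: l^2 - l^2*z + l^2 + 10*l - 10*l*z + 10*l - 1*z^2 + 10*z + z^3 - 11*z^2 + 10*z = 2*l^2 + 20*l + z^3 - 12*z^2 + z*(-l^2 - 10*l + 20)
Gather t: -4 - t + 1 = -t - 3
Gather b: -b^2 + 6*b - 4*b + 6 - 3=-b^2 + 2*b + 3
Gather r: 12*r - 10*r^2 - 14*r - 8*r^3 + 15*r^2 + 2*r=-8*r^3 + 5*r^2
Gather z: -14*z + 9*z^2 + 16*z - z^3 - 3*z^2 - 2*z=-z^3 + 6*z^2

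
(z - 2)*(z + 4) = z^2 + 2*z - 8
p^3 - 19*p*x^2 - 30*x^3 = (p - 5*x)*(p + 2*x)*(p + 3*x)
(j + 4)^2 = j^2 + 8*j + 16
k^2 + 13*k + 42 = (k + 6)*(k + 7)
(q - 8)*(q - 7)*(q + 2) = q^3 - 13*q^2 + 26*q + 112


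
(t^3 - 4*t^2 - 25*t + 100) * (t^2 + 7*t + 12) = t^5 + 3*t^4 - 41*t^3 - 123*t^2 + 400*t + 1200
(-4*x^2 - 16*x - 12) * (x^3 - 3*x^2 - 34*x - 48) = -4*x^5 - 4*x^4 + 172*x^3 + 772*x^2 + 1176*x + 576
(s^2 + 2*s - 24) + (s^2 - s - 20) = 2*s^2 + s - 44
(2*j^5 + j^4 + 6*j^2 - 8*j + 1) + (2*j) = 2*j^5 + j^4 + 6*j^2 - 6*j + 1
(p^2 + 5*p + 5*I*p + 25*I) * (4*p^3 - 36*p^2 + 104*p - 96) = 4*p^5 - 16*p^4 + 20*I*p^4 - 76*p^3 - 80*I*p^3 + 424*p^2 - 380*I*p^2 - 480*p + 2120*I*p - 2400*I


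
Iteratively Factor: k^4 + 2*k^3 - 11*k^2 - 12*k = (k + 1)*(k^3 + k^2 - 12*k) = (k - 3)*(k + 1)*(k^2 + 4*k) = (k - 3)*(k + 1)*(k + 4)*(k)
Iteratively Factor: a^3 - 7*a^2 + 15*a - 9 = (a - 3)*(a^2 - 4*a + 3) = (a - 3)*(a - 1)*(a - 3)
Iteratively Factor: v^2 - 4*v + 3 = (v - 1)*(v - 3)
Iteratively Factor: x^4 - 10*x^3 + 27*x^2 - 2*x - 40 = (x - 4)*(x^3 - 6*x^2 + 3*x + 10) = (x - 4)*(x - 2)*(x^2 - 4*x - 5) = (x - 4)*(x - 2)*(x + 1)*(x - 5)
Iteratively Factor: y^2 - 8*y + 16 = (y - 4)*(y - 4)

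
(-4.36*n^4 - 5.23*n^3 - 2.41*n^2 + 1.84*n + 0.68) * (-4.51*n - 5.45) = 19.6636*n^5 + 47.3493*n^4 + 39.3726*n^3 + 4.8361*n^2 - 13.0948*n - 3.706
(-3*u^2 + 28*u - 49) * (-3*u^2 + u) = 9*u^4 - 87*u^3 + 175*u^2 - 49*u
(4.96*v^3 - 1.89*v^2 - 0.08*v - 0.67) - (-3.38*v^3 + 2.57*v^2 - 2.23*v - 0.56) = 8.34*v^3 - 4.46*v^2 + 2.15*v - 0.11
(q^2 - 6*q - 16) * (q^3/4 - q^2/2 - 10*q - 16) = q^5/4 - 2*q^4 - 11*q^3 + 52*q^2 + 256*q + 256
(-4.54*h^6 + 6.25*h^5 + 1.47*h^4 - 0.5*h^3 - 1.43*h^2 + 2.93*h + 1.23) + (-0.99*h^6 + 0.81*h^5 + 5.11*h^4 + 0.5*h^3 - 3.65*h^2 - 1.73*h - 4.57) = -5.53*h^6 + 7.06*h^5 + 6.58*h^4 - 5.08*h^2 + 1.2*h - 3.34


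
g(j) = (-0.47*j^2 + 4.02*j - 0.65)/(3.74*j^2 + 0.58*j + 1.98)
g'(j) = (4.02 - 0.94*j)/(3.74*j^2 + 0.58*j + 1.98) + (-7.48*j - 0.58)*(-0.47*j^2 + 4.02*j - 0.65)/(3.74*j^2 + 0.58*j + 1.98)^2 = (-15.3074*j^2 + 3.0008*j + 8.3366)/(13.9876*j^4 + 4.3384*j^3 + 15.1468*j^2 + 2.2968*j + 3.9204)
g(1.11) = 0.45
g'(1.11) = -0.14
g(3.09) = 0.18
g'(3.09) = -0.08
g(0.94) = 0.47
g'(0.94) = -0.07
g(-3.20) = -0.48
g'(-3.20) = -0.11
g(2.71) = 0.22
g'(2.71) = -0.10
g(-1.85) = -0.71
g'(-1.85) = -0.26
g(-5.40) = -0.33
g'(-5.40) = -0.04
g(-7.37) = -0.28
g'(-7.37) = -0.02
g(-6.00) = -0.31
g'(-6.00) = -0.03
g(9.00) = -0.01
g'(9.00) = -0.01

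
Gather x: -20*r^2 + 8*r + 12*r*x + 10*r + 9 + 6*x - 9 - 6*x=-20*r^2 + 12*r*x + 18*r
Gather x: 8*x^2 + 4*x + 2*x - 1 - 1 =8*x^2 + 6*x - 2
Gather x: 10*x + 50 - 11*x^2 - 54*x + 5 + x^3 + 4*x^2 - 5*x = x^3 - 7*x^2 - 49*x + 55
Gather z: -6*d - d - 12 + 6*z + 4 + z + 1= -7*d + 7*z - 7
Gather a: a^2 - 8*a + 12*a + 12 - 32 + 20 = a^2 + 4*a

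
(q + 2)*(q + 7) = q^2 + 9*q + 14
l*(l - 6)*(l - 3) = l^3 - 9*l^2 + 18*l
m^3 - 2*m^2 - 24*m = m*(m - 6)*(m + 4)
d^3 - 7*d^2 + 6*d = d*(d - 6)*(d - 1)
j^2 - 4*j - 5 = (j - 5)*(j + 1)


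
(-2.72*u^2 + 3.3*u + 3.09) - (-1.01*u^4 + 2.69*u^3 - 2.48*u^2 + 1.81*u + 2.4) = 1.01*u^4 - 2.69*u^3 - 0.24*u^2 + 1.49*u + 0.69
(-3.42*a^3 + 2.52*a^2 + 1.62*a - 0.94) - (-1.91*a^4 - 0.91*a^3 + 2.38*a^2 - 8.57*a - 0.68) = 1.91*a^4 - 2.51*a^3 + 0.14*a^2 + 10.19*a - 0.26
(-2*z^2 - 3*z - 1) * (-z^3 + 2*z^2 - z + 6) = 2*z^5 - z^4 - 3*z^3 - 11*z^2 - 17*z - 6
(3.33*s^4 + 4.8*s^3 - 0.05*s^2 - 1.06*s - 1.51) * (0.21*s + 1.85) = 0.6993*s^5 + 7.1685*s^4 + 8.8695*s^3 - 0.3151*s^2 - 2.2781*s - 2.7935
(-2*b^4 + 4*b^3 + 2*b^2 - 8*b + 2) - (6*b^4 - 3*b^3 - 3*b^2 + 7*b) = -8*b^4 + 7*b^3 + 5*b^2 - 15*b + 2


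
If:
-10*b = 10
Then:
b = -1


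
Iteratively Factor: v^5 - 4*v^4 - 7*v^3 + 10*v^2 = (v - 5)*(v^4 + v^3 - 2*v^2) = v*(v - 5)*(v^3 + v^2 - 2*v) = v*(v - 5)*(v - 1)*(v^2 + 2*v) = v*(v - 5)*(v - 1)*(v + 2)*(v)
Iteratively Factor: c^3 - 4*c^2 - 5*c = (c)*(c^2 - 4*c - 5) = c*(c + 1)*(c - 5)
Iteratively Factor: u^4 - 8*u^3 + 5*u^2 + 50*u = (u)*(u^3 - 8*u^2 + 5*u + 50) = u*(u - 5)*(u^2 - 3*u - 10) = u*(u - 5)*(u + 2)*(u - 5)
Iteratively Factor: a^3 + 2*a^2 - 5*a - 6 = (a + 3)*(a^2 - a - 2) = (a - 2)*(a + 3)*(a + 1)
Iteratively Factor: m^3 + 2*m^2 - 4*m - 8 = (m + 2)*(m^2 - 4) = (m - 2)*(m + 2)*(m + 2)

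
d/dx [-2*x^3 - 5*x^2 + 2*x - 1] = -6*x^2 - 10*x + 2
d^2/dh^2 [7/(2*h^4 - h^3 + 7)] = 14*h*(h^3*(8*h - 3)^2 + 3*(1 - 4*h)*(2*h^4 - h^3 + 7))/(2*h^4 - h^3 + 7)^3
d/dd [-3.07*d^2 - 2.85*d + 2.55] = -6.14*d - 2.85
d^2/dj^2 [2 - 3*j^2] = -6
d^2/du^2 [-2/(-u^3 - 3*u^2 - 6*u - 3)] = 12*(-(u + 1)*(u^3 + 3*u^2 + 6*u + 3) + 3*(u^2 + 2*u + 2)^2)/(u^3 + 3*u^2 + 6*u + 3)^3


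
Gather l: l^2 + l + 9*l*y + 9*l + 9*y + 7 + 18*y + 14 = l^2 + l*(9*y + 10) + 27*y + 21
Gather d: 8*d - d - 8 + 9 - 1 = 7*d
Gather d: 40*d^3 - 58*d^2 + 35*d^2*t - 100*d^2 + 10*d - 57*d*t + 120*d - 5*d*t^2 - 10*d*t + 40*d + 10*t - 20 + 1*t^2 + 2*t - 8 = 40*d^3 + d^2*(35*t - 158) + d*(-5*t^2 - 67*t + 170) + t^2 + 12*t - 28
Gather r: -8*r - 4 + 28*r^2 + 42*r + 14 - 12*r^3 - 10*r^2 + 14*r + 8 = -12*r^3 + 18*r^2 + 48*r + 18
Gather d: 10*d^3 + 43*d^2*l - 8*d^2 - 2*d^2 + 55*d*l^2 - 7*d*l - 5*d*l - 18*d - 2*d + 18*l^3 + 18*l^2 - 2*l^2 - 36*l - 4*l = 10*d^3 + d^2*(43*l - 10) + d*(55*l^2 - 12*l - 20) + 18*l^3 + 16*l^2 - 40*l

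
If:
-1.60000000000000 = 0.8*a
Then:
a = -2.00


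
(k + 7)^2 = k^2 + 14*k + 49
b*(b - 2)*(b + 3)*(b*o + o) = b^4*o + 2*b^3*o - 5*b^2*o - 6*b*o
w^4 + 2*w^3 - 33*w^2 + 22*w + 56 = (w - 4)*(w - 2)*(w + 1)*(w + 7)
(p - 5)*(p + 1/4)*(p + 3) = p^3 - 7*p^2/4 - 31*p/2 - 15/4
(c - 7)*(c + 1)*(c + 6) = c^3 - 43*c - 42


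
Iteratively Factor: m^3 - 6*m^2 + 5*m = (m)*(m^2 - 6*m + 5) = m*(m - 5)*(m - 1)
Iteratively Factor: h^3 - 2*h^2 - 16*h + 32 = (h - 4)*(h^2 + 2*h - 8) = (h - 4)*(h + 4)*(h - 2)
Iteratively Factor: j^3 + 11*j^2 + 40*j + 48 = (j + 3)*(j^2 + 8*j + 16) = (j + 3)*(j + 4)*(j + 4)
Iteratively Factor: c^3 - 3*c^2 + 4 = (c + 1)*(c^2 - 4*c + 4) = (c - 2)*(c + 1)*(c - 2)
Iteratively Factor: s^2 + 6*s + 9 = (s + 3)*(s + 3)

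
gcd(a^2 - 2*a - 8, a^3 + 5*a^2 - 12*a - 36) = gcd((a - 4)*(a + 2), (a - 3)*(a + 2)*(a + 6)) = a + 2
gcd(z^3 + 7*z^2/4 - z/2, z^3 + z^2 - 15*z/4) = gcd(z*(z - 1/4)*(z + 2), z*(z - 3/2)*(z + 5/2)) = z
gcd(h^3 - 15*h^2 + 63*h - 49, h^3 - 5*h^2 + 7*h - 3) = h - 1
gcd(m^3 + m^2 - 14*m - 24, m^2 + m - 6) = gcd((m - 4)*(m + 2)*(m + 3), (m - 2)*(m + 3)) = m + 3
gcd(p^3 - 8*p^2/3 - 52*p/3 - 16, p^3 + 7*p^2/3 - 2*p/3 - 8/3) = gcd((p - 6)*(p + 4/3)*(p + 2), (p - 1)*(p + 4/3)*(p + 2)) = p^2 + 10*p/3 + 8/3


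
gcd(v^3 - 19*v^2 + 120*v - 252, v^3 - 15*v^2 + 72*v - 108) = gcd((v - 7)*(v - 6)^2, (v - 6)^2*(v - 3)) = v^2 - 12*v + 36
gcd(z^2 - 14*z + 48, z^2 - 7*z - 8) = z - 8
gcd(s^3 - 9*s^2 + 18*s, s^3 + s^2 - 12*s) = s^2 - 3*s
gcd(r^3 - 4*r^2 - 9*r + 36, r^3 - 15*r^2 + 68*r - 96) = r^2 - 7*r + 12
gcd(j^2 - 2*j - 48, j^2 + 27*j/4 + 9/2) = j + 6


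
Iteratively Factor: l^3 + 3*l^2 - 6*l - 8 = (l + 1)*(l^2 + 2*l - 8) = (l - 2)*(l + 1)*(l + 4)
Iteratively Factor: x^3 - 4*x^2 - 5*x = (x - 5)*(x^2 + x) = x*(x - 5)*(x + 1)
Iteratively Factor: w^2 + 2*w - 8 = (w + 4)*(w - 2)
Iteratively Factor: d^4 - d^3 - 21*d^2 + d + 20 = (d + 1)*(d^3 - 2*d^2 - 19*d + 20) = (d + 1)*(d + 4)*(d^2 - 6*d + 5) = (d - 5)*(d + 1)*(d + 4)*(d - 1)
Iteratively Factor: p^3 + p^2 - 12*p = (p - 3)*(p^2 + 4*p) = (p - 3)*(p + 4)*(p)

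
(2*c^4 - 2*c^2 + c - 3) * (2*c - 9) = 4*c^5 - 18*c^4 - 4*c^3 + 20*c^2 - 15*c + 27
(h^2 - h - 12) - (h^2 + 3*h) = -4*h - 12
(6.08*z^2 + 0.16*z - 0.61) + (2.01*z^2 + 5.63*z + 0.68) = 8.09*z^2 + 5.79*z + 0.0700000000000001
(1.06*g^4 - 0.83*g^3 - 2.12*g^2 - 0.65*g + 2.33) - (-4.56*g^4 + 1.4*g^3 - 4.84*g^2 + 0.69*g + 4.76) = 5.62*g^4 - 2.23*g^3 + 2.72*g^2 - 1.34*g - 2.43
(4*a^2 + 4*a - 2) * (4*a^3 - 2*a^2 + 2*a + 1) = 16*a^5 + 8*a^4 - 8*a^3 + 16*a^2 - 2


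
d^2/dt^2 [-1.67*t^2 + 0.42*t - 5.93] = -3.34000000000000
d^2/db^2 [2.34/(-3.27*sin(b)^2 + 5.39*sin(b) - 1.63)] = (100.085544*sin(b)^4 - 123.729606*sin(b)^3 - 132.036138*sin(b)^2 + 268.01775*sin(b) - 111.01896)/(3.27*sin(b)^2 - 5.39*sin(b) + 1.63)^3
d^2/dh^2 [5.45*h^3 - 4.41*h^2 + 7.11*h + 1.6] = 32.7*h - 8.82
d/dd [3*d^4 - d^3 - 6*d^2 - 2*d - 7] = 12*d^3 - 3*d^2 - 12*d - 2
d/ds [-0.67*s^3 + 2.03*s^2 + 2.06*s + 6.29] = -2.01*s^2 + 4.06*s + 2.06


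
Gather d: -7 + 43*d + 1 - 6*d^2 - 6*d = -6*d^2 + 37*d - 6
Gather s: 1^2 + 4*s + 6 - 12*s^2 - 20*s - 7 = -12*s^2 - 16*s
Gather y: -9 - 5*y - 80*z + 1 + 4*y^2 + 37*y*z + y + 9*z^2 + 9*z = 4*y^2 + y*(37*z - 4) + 9*z^2 - 71*z - 8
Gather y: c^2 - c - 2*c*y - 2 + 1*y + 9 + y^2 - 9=c^2 - c + y^2 + y*(1 - 2*c) - 2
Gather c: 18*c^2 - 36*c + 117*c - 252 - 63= 18*c^2 + 81*c - 315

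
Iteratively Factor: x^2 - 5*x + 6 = (x - 2)*(x - 3)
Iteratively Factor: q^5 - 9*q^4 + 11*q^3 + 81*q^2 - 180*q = (q - 5)*(q^4 - 4*q^3 - 9*q^2 + 36*q) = (q - 5)*(q - 4)*(q^3 - 9*q) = (q - 5)*(q - 4)*(q - 3)*(q^2 + 3*q) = (q - 5)*(q - 4)*(q - 3)*(q + 3)*(q)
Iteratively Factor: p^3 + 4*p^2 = (p)*(p^2 + 4*p) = p^2*(p + 4)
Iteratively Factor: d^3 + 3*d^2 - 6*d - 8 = (d + 4)*(d^2 - d - 2) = (d - 2)*(d + 4)*(d + 1)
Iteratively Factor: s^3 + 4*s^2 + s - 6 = (s + 3)*(s^2 + s - 2) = (s + 2)*(s + 3)*(s - 1)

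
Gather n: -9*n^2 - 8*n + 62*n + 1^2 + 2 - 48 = -9*n^2 + 54*n - 45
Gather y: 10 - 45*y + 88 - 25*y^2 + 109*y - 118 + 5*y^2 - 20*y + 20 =-20*y^2 + 44*y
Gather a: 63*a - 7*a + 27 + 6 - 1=56*a + 32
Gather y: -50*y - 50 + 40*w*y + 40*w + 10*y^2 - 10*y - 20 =40*w + 10*y^2 + y*(40*w - 60) - 70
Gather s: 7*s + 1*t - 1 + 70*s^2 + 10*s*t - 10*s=70*s^2 + s*(10*t - 3) + t - 1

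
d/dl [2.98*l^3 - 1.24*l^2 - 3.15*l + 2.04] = 8.94*l^2 - 2.48*l - 3.15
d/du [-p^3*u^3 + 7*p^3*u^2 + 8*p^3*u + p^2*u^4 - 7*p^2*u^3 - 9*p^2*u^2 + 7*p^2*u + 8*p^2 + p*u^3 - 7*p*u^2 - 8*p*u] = p*(-3*p^2*u^2 + 14*p^2*u + 8*p^2 + 4*p*u^3 - 21*p*u^2 - 18*p*u + 7*p + 3*u^2 - 14*u - 8)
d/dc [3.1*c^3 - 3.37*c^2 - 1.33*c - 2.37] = 9.3*c^2 - 6.74*c - 1.33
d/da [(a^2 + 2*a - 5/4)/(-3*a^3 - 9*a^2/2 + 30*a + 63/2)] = (4*a^4 + 16*a^3 + 37*a^2 + 69*a + 134)/(3*(4*a^6 + 12*a^5 - 71*a^4 - 204*a^3 + 274*a^2 + 840*a + 441))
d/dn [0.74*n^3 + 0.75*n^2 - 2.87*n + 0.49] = 2.22*n^2 + 1.5*n - 2.87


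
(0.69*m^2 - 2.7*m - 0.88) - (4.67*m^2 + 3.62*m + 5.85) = -3.98*m^2 - 6.32*m - 6.73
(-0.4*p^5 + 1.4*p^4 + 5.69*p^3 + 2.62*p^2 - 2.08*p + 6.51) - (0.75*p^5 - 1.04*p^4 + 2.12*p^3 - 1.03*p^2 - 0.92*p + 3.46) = -1.15*p^5 + 2.44*p^4 + 3.57*p^3 + 3.65*p^2 - 1.16*p + 3.05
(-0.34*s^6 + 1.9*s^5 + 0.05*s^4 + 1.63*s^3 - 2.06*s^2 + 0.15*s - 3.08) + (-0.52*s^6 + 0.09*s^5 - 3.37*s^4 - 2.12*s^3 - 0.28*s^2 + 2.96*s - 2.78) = -0.86*s^6 + 1.99*s^5 - 3.32*s^4 - 0.49*s^3 - 2.34*s^2 + 3.11*s - 5.86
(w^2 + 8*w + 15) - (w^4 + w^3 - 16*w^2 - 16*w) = -w^4 - w^3 + 17*w^2 + 24*w + 15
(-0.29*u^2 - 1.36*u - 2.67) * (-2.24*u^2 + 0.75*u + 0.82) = 0.6496*u^4 + 2.8289*u^3 + 4.723*u^2 - 3.1177*u - 2.1894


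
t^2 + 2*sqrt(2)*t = t*(t + 2*sqrt(2))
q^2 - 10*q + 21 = (q - 7)*(q - 3)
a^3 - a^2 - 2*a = a*(a - 2)*(a + 1)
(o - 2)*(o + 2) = o^2 - 4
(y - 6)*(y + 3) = y^2 - 3*y - 18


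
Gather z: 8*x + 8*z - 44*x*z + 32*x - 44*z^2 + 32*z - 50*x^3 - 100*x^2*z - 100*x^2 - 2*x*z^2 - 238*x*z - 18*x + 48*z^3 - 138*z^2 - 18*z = -50*x^3 - 100*x^2 + 22*x + 48*z^3 + z^2*(-2*x - 182) + z*(-100*x^2 - 282*x + 22)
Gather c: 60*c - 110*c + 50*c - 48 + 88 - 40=0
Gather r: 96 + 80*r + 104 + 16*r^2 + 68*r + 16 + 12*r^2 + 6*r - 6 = 28*r^2 + 154*r + 210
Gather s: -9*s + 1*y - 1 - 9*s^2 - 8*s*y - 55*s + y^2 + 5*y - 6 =-9*s^2 + s*(-8*y - 64) + y^2 + 6*y - 7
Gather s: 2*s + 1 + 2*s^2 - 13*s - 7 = 2*s^2 - 11*s - 6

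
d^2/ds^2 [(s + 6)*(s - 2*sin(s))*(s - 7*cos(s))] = 2*s^2*sin(s) + 7*s^2*cos(s) + 40*s*sin(s) - 28*s*sin(2*s) + 34*s*cos(s) + 6*s + 80*sin(s) - 168*sin(2*s) - 38*cos(s) + 28*cos(2*s) + 12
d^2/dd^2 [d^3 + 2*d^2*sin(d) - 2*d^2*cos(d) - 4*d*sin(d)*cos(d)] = 2*sqrt(2)*d^2*cos(d + pi/4) + 8*d*sin(2*d) + 8*sqrt(2)*d*sin(d + pi/4) + 6*d - 8*cos(2*d) - 4*sqrt(2)*cos(d + pi/4)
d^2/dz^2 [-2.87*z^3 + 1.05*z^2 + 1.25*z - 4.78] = 2.1 - 17.22*z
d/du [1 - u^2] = -2*u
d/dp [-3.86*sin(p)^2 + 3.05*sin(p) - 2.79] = (3.05 - 7.72*sin(p))*cos(p)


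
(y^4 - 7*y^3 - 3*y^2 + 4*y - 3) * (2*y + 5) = 2*y^5 - 9*y^4 - 41*y^3 - 7*y^2 + 14*y - 15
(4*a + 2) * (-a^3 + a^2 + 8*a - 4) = -4*a^4 + 2*a^3 + 34*a^2 - 8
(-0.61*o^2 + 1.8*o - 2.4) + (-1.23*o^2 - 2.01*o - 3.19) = -1.84*o^2 - 0.21*o - 5.59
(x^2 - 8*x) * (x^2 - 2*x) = x^4 - 10*x^3 + 16*x^2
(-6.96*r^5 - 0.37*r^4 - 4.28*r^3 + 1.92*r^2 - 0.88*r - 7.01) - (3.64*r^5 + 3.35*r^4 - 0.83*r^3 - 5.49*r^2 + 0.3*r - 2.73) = -10.6*r^5 - 3.72*r^4 - 3.45*r^3 + 7.41*r^2 - 1.18*r - 4.28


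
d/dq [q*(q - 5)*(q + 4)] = 3*q^2 - 2*q - 20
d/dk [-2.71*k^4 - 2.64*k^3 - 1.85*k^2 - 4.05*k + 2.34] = -10.84*k^3 - 7.92*k^2 - 3.7*k - 4.05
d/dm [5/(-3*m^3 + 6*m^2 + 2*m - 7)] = 5*(9*m^2 - 12*m - 2)/(3*m^3 - 6*m^2 - 2*m + 7)^2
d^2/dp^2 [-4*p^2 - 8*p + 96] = -8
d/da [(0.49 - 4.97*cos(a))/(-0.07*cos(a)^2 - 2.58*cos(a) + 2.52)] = (0.3479*cos(a)^2 - 0.0686*cos(a) + 11.2602)*sin(a)/(0.0049*cos(a)^4 + 0.3612*cos(a)^3 + 6.3036*cos(a)^2 - 13.0032*cos(a) + 6.3504)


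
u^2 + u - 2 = (u - 1)*(u + 2)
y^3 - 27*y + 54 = (y - 3)^2*(y + 6)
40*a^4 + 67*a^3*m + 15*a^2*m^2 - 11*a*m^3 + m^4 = (-8*a + m)*(-5*a + m)*(a + m)^2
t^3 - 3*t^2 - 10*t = t*(t - 5)*(t + 2)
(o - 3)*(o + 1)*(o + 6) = o^3 + 4*o^2 - 15*o - 18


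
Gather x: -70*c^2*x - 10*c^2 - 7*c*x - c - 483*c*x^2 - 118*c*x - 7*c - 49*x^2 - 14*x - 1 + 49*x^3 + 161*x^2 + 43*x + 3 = -10*c^2 - 8*c + 49*x^3 + x^2*(112 - 483*c) + x*(-70*c^2 - 125*c + 29) + 2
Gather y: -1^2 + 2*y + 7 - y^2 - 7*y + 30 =-y^2 - 5*y + 36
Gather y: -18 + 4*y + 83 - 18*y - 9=56 - 14*y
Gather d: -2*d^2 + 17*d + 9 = -2*d^2 + 17*d + 9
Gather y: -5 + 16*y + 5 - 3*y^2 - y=-3*y^2 + 15*y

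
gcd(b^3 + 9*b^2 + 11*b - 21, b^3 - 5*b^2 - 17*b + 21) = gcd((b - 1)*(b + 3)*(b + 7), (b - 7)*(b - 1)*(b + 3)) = b^2 + 2*b - 3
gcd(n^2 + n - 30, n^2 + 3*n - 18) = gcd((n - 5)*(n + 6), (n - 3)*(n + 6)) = n + 6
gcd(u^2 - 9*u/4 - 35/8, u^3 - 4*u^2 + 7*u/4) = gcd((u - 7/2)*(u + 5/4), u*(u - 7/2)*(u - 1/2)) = u - 7/2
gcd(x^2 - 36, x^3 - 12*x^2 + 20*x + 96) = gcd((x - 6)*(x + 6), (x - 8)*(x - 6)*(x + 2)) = x - 6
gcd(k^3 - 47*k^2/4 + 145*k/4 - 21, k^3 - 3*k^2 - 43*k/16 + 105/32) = k - 3/4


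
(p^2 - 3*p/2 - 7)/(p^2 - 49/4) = 2*(p + 2)/(2*p + 7)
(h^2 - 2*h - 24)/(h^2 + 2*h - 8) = (h - 6)/(h - 2)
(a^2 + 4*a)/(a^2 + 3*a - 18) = a*(a + 4)/(a^2 + 3*a - 18)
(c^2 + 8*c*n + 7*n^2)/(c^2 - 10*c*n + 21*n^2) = (c^2 + 8*c*n + 7*n^2)/(c^2 - 10*c*n + 21*n^2)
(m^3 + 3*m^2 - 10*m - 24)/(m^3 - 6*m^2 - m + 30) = (m + 4)/(m - 5)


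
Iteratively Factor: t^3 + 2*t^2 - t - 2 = (t - 1)*(t^2 + 3*t + 2) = (t - 1)*(t + 2)*(t + 1)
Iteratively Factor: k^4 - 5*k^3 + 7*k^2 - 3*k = (k - 3)*(k^3 - 2*k^2 + k) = (k - 3)*(k - 1)*(k^2 - k) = (k - 3)*(k - 1)^2*(k)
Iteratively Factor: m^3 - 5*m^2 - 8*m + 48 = (m - 4)*(m^2 - m - 12) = (m - 4)*(m + 3)*(m - 4)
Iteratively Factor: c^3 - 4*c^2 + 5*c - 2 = (c - 1)*(c^2 - 3*c + 2) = (c - 1)^2*(c - 2)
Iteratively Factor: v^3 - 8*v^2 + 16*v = (v - 4)*(v^2 - 4*v) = v*(v - 4)*(v - 4)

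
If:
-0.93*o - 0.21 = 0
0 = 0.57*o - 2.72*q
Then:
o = -0.23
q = -0.05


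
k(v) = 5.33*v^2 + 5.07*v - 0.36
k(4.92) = 153.60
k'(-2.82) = -24.99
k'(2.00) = 26.39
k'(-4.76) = -45.67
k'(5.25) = 61.04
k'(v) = 10.66*v + 5.07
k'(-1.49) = -10.81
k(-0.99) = -0.16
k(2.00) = 31.10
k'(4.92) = 57.52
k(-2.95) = 31.07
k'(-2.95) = -26.38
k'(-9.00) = -90.87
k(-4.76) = 96.27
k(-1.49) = 3.92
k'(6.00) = 69.03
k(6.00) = 221.94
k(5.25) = 173.17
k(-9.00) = 385.74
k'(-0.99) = -5.48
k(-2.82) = 27.73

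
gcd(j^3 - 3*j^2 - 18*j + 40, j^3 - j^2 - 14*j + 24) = j^2 + 2*j - 8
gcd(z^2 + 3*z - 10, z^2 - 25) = z + 5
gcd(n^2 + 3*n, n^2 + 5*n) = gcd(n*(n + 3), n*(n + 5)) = n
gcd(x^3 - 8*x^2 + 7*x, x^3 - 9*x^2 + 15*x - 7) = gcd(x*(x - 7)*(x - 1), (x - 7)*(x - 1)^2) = x^2 - 8*x + 7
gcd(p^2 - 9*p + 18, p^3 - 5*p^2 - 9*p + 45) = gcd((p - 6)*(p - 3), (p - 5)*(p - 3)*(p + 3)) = p - 3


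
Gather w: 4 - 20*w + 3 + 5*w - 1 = 6 - 15*w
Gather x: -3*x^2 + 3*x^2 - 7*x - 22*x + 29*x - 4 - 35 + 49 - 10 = 0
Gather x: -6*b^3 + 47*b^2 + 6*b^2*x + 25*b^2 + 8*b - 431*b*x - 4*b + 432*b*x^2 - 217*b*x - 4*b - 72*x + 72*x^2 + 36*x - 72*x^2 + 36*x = -6*b^3 + 72*b^2 + 432*b*x^2 + x*(6*b^2 - 648*b)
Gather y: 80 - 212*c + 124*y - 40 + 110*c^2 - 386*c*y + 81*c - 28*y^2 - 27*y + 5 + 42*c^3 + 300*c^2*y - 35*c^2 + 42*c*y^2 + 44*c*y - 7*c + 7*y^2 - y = 42*c^3 + 75*c^2 - 138*c + y^2*(42*c - 21) + y*(300*c^2 - 342*c + 96) + 45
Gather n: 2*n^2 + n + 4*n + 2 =2*n^2 + 5*n + 2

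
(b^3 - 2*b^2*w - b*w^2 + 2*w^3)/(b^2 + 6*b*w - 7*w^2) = (b^2 - b*w - 2*w^2)/(b + 7*w)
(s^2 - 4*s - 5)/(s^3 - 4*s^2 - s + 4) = (s - 5)/(s^2 - 5*s + 4)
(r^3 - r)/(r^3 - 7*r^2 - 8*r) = (r - 1)/(r - 8)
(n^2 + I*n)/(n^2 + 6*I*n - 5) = n/(n + 5*I)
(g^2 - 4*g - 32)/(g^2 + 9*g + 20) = (g - 8)/(g + 5)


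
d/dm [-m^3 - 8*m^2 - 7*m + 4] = -3*m^2 - 16*m - 7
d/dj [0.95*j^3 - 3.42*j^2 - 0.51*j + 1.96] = 2.85*j^2 - 6.84*j - 0.51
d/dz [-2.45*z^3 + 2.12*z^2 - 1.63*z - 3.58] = -7.35*z^2 + 4.24*z - 1.63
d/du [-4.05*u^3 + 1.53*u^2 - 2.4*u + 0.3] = -12.15*u^2 + 3.06*u - 2.4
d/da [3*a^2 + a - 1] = 6*a + 1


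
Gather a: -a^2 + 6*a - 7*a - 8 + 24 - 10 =-a^2 - a + 6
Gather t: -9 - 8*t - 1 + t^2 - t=t^2 - 9*t - 10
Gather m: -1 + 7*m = 7*m - 1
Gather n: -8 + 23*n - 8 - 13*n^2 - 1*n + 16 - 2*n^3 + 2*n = -2*n^3 - 13*n^2 + 24*n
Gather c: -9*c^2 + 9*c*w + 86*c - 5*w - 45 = -9*c^2 + c*(9*w + 86) - 5*w - 45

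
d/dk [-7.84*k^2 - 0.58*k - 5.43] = -15.68*k - 0.58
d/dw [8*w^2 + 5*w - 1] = 16*w + 5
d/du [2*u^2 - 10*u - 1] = 4*u - 10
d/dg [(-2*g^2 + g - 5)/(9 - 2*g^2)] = (2*g^2 - 56*g + 9)/(4*g^4 - 36*g^2 + 81)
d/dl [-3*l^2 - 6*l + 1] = -6*l - 6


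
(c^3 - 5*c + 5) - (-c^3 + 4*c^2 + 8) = 2*c^3 - 4*c^2 - 5*c - 3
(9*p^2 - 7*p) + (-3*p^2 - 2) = 6*p^2 - 7*p - 2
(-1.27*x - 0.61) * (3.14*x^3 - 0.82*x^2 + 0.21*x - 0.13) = -3.9878*x^4 - 0.874*x^3 + 0.2335*x^2 + 0.037*x + 0.0793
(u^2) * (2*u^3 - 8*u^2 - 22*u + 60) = 2*u^5 - 8*u^4 - 22*u^3 + 60*u^2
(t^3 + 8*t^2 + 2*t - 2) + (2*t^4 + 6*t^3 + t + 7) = 2*t^4 + 7*t^3 + 8*t^2 + 3*t + 5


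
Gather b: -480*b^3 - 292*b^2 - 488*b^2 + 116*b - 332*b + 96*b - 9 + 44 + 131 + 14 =-480*b^3 - 780*b^2 - 120*b + 180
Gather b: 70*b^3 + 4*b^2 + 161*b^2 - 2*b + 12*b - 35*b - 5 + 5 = 70*b^3 + 165*b^2 - 25*b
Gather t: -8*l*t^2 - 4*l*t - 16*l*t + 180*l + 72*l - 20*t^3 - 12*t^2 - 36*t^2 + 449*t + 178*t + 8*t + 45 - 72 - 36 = 252*l - 20*t^3 + t^2*(-8*l - 48) + t*(635 - 20*l) - 63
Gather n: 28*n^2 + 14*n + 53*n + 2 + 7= 28*n^2 + 67*n + 9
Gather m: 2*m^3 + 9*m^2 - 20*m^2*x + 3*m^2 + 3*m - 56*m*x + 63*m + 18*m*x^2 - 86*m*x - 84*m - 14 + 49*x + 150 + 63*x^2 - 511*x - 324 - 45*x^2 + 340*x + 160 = 2*m^3 + m^2*(12 - 20*x) + m*(18*x^2 - 142*x - 18) + 18*x^2 - 122*x - 28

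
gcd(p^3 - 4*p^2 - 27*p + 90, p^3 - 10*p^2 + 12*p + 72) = p - 6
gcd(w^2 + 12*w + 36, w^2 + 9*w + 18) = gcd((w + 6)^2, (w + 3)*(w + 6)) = w + 6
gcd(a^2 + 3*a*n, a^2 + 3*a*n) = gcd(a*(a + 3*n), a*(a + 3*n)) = a^2 + 3*a*n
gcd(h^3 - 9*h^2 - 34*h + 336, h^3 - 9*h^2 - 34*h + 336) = h^3 - 9*h^2 - 34*h + 336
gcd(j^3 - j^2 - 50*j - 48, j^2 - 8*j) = j - 8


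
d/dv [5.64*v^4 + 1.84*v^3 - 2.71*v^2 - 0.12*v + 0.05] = 22.56*v^3 + 5.52*v^2 - 5.42*v - 0.12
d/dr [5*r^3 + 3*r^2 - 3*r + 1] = 15*r^2 + 6*r - 3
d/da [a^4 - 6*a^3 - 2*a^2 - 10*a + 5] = 4*a^3 - 18*a^2 - 4*a - 10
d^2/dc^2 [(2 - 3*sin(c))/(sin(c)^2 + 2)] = (27*sin(c)^5 - 8*sin(c)^4 + 28*sin(c)^2 + 3*sin(c)/2 + 18*sin(3*c) - 3*sin(5*c)/2 - 8)/(sin(c)^2 + 2)^3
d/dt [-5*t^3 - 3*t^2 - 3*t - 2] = -15*t^2 - 6*t - 3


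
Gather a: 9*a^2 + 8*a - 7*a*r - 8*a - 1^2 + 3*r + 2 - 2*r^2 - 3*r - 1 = 9*a^2 - 7*a*r - 2*r^2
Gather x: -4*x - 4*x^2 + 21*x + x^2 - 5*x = -3*x^2 + 12*x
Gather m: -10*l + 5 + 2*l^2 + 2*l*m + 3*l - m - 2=2*l^2 - 7*l + m*(2*l - 1) + 3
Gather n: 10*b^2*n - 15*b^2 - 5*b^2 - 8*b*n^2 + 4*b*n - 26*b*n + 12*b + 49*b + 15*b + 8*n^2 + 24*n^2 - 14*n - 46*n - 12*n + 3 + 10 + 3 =-20*b^2 + 76*b + n^2*(32 - 8*b) + n*(10*b^2 - 22*b - 72) + 16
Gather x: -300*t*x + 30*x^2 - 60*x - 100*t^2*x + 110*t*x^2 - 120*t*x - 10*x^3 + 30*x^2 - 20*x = -10*x^3 + x^2*(110*t + 60) + x*(-100*t^2 - 420*t - 80)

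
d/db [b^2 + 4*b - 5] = 2*b + 4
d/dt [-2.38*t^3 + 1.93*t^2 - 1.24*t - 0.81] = -7.14*t^2 + 3.86*t - 1.24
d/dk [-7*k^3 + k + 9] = 1 - 21*k^2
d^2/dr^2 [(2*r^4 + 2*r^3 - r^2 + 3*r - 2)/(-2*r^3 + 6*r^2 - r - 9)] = 4*(-44*r^6 + 60*r^5 + 342*r^4 - 334*r^3 - 156*r^2 - 558*r + 109)/(8*r^9 - 72*r^8 + 228*r^7 - 180*r^6 - 534*r^5 + 1062*r^4 + 163*r^3 - 1431*r^2 + 243*r + 729)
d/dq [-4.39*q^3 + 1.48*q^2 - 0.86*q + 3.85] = -13.17*q^2 + 2.96*q - 0.86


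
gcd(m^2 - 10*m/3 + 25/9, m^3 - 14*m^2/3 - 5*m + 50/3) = m - 5/3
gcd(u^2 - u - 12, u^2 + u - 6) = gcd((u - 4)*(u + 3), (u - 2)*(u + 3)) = u + 3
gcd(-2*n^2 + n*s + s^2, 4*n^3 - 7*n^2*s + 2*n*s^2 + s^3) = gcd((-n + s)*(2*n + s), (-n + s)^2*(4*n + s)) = -n + s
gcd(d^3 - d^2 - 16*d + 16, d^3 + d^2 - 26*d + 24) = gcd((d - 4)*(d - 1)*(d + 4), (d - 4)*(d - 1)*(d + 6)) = d^2 - 5*d + 4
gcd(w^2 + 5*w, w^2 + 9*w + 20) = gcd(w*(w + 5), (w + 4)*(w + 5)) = w + 5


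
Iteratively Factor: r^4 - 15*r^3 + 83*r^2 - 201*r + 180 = (r - 3)*(r^3 - 12*r^2 + 47*r - 60) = (r - 3)^2*(r^2 - 9*r + 20) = (r - 4)*(r - 3)^2*(r - 5)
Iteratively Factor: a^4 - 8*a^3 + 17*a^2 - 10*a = (a - 5)*(a^3 - 3*a^2 + 2*a) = a*(a - 5)*(a^2 - 3*a + 2) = a*(a - 5)*(a - 2)*(a - 1)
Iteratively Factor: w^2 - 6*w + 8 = (w - 2)*(w - 4)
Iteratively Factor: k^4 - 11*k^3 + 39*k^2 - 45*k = (k)*(k^3 - 11*k^2 + 39*k - 45) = k*(k - 5)*(k^2 - 6*k + 9) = k*(k - 5)*(k - 3)*(k - 3)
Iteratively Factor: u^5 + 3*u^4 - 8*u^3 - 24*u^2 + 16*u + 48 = (u + 2)*(u^4 + u^3 - 10*u^2 - 4*u + 24) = (u + 2)^2*(u^3 - u^2 - 8*u + 12) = (u - 2)*(u + 2)^2*(u^2 + u - 6) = (u - 2)*(u + 2)^2*(u + 3)*(u - 2)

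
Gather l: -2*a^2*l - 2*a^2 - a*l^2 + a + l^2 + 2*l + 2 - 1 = -2*a^2 + a + l^2*(1 - a) + l*(2 - 2*a^2) + 1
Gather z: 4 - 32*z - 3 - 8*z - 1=-40*z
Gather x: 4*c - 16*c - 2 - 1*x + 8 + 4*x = -12*c + 3*x + 6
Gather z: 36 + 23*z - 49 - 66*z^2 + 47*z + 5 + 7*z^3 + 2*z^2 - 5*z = 7*z^3 - 64*z^2 + 65*z - 8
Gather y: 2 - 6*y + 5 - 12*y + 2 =9 - 18*y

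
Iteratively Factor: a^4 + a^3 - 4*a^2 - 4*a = (a + 2)*(a^3 - a^2 - 2*a) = (a + 1)*(a + 2)*(a^2 - 2*a) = a*(a + 1)*(a + 2)*(a - 2)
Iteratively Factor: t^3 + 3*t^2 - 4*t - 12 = (t + 3)*(t^2 - 4) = (t + 2)*(t + 3)*(t - 2)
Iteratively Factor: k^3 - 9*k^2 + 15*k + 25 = (k + 1)*(k^2 - 10*k + 25) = (k - 5)*(k + 1)*(k - 5)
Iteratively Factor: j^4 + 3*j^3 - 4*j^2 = (j - 1)*(j^3 + 4*j^2) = (j - 1)*(j + 4)*(j^2) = j*(j - 1)*(j + 4)*(j)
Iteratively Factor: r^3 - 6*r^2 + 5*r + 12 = (r + 1)*(r^2 - 7*r + 12) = (r - 3)*(r + 1)*(r - 4)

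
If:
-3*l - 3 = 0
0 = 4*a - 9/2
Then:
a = 9/8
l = -1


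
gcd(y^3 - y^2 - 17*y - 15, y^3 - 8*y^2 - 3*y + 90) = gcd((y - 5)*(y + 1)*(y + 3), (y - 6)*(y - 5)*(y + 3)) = y^2 - 2*y - 15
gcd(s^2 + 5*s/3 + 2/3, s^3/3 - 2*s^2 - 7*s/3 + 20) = 1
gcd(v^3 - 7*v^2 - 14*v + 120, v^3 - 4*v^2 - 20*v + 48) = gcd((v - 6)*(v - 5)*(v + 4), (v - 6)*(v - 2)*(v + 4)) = v^2 - 2*v - 24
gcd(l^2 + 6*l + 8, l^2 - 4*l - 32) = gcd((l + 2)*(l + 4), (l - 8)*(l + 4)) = l + 4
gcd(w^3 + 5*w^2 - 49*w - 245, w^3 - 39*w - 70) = w^2 - 2*w - 35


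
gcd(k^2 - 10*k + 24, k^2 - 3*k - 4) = k - 4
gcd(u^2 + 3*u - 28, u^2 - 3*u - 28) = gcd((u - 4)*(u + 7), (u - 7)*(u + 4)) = 1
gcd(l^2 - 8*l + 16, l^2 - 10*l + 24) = l - 4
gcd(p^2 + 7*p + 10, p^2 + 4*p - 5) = p + 5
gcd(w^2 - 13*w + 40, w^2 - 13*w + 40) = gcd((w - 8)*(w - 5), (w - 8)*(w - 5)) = w^2 - 13*w + 40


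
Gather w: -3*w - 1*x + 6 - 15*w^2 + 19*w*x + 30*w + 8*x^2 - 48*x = -15*w^2 + w*(19*x + 27) + 8*x^2 - 49*x + 6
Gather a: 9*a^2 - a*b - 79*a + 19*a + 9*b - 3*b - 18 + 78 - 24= 9*a^2 + a*(-b - 60) + 6*b + 36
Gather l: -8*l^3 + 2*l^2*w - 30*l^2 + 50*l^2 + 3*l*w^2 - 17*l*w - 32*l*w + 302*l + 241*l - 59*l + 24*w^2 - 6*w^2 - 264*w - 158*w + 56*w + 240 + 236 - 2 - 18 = -8*l^3 + l^2*(2*w + 20) + l*(3*w^2 - 49*w + 484) + 18*w^2 - 366*w + 456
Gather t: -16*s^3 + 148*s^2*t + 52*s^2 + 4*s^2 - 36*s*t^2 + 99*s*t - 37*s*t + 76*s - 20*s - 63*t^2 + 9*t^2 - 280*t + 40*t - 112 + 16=-16*s^3 + 56*s^2 + 56*s + t^2*(-36*s - 54) + t*(148*s^2 + 62*s - 240) - 96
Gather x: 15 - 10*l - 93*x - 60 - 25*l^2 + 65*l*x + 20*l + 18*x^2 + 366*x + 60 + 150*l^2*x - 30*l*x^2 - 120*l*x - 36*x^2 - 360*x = -25*l^2 + 10*l + x^2*(-30*l - 18) + x*(150*l^2 - 55*l - 87) + 15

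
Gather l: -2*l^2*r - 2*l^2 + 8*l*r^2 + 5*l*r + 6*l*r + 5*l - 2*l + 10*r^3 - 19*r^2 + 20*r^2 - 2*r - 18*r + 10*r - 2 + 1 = l^2*(-2*r - 2) + l*(8*r^2 + 11*r + 3) + 10*r^3 + r^2 - 10*r - 1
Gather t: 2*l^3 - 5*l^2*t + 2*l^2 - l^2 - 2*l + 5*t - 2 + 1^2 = 2*l^3 + l^2 - 2*l + t*(5 - 5*l^2) - 1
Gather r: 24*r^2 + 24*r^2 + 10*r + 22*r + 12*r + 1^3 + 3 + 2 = 48*r^2 + 44*r + 6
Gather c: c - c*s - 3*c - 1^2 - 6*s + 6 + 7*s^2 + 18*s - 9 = c*(-s - 2) + 7*s^2 + 12*s - 4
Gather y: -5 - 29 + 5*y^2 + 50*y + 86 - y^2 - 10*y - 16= 4*y^2 + 40*y + 36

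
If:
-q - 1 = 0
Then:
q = -1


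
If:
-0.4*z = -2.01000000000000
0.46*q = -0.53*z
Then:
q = -5.79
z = 5.02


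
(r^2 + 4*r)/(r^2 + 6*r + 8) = r/(r + 2)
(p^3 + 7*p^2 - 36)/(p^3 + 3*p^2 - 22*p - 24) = (p^2 + p - 6)/(p^2 - 3*p - 4)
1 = 1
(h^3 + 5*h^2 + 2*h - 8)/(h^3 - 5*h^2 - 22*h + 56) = (h^2 + h - 2)/(h^2 - 9*h + 14)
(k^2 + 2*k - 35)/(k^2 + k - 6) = (k^2 + 2*k - 35)/(k^2 + k - 6)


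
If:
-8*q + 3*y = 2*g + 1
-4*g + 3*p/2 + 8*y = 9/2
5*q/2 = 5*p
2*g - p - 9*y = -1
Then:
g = -1069/668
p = 15/167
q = 30/167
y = -85/334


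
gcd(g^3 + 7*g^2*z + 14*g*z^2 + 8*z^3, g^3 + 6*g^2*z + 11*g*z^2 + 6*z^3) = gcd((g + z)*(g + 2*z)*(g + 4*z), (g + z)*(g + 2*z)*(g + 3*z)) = g^2 + 3*g*z + 2*z^2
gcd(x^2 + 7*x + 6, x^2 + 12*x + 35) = 1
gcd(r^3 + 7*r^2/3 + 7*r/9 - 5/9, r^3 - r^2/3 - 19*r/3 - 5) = r^2 + 8*r/3 + 5/3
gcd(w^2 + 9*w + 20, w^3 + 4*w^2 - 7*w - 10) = w + 5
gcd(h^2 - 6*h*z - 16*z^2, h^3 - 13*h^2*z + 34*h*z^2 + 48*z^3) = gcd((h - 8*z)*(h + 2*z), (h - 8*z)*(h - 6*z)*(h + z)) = -h + 8*z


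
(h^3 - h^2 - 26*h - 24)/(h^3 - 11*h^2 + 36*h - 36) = (h^2 + 5*h + 4)/(h^2 - 5*h + 6)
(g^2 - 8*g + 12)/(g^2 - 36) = (g - 2)/(g + 6)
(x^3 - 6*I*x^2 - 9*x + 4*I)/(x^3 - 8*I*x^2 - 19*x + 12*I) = (x - I)/(x - 3*I)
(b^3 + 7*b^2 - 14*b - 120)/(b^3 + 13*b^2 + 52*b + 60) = (b - 4)/(b + 2)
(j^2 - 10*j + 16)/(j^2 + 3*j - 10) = (j - 8)/(j + 5)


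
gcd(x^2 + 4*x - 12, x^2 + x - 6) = x - 2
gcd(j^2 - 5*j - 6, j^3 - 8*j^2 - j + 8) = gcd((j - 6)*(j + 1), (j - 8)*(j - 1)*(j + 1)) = j + 1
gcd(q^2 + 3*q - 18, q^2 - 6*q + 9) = q - 3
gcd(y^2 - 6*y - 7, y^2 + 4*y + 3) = y + 1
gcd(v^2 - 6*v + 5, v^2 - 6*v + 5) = v^2 - 6*v + 5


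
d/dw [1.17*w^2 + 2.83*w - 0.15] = 2.34*w + 2.83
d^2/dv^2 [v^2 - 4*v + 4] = 2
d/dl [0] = 0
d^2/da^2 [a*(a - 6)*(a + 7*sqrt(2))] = 6*a - 12 + 14*sqrt(2)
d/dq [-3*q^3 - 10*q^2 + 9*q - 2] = -9*q^2 - 20*q + 9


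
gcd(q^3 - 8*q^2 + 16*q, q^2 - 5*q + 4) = q - 4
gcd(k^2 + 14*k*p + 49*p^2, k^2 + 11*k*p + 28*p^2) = k + 7*p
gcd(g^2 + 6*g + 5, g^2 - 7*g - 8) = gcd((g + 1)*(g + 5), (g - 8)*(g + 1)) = g + 1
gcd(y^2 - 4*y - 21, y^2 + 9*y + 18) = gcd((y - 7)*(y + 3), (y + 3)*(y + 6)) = y + 3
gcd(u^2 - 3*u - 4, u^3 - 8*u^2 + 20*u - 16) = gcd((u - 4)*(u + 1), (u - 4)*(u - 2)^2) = u - 4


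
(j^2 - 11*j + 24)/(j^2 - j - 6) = (j - 8)/(j + 2)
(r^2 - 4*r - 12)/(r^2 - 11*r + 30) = (r + 2)/(r - 5)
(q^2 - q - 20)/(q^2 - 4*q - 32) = (q - 5)/(q - 8)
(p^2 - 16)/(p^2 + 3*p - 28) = (p + 4)/(p + 7)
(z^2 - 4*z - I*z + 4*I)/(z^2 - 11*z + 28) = (z - I)/(z - 7)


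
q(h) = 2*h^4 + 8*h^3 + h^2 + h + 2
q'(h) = 8*h^3 + 24*h^2 + 2*h + 1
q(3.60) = 727.73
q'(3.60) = 692.49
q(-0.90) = -2.61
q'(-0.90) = 12.81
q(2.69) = 272.37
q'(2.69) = 335.77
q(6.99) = 7564.73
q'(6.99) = 3919.88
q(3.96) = 1010.26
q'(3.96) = 882.07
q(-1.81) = -22.51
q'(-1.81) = 28.57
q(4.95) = 2202.50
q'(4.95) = 1569.26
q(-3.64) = -23.11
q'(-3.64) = -74.12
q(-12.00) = 27782.00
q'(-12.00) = -10391.00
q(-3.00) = -46.00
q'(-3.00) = -5.00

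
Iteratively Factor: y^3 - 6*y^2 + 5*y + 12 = (y + 1)*(y^2 - 7*y + 12) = (y - 4)*(y + 1)*(y - 3)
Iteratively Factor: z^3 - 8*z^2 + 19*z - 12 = (z - 4)*(z^2 - 4*z + 3) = (z - 4)*(z - 3)*(z - 1)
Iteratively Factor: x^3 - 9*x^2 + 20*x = (x - 4)*(x^2 - 5*x) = (x - 5)*(x - 4)*(x)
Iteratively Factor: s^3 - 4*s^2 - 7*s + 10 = (s + 2)*(s^2 - 6*s + 5) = (s - 5)*(s + 2)*(s - 1)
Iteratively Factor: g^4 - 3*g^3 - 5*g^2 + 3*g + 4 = (g - 1)*(g^3 - 2*g^2 - 7*g - 4) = (g - 4)*(g - 1)*(g^2 + 2*g + 1) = (g - 4)*(g - 1)*(g + 1)*(g + 1)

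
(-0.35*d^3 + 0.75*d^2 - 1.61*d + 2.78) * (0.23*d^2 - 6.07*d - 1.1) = -0.0805*d^5 + 2.297*d^4 - 4.5378*d^3 + 9.5871*d^2 - 15.1036*d - 3.058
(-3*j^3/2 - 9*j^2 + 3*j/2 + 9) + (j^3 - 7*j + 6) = -j^3/2 - 9*j^2 - 11*j/2 + 15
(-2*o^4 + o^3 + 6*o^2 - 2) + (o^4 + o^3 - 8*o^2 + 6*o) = -o^4 + 2*o^3 - 2*o^2 + 6*o - 2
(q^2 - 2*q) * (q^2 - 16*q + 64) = q^4 - 18*q^3 + 96*q^2 - 128*q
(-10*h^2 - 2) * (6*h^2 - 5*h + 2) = -60*h^4 + 50*h^3 - 32*h^2 + 10*h - 4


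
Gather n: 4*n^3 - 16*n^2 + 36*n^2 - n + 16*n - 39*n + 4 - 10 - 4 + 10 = 4*n^3 + 20*n^2 - 24*n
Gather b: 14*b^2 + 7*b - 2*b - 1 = 14*b^2 + 5*b - 1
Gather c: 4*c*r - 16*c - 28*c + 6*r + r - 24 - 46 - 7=c*(4*r - 44) + 7*r - 77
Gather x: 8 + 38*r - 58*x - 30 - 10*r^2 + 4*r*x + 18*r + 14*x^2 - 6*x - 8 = -10*r^2 + 56*r + 14*x^2 + x*(4*r - 64) - 30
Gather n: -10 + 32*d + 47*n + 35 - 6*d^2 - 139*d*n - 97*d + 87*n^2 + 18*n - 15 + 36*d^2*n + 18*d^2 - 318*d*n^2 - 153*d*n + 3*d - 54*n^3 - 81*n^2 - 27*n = 12*d^2 - 62*d - 54*n^3 + n^2*(6 - 318*d) + n*(36*d^2 - 292*d + 38) + 10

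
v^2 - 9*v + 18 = (v - 6)*(v - 3)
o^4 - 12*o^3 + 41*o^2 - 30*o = o*(o - 6)*(o - 5)*(o - 1)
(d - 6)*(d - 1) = d^2 - 7*d + 6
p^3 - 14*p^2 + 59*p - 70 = (p - 7)*(p - 5)*(p - 2)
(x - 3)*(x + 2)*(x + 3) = x^3 + 2*x^2 - 9*x - 18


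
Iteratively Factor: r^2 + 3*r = (r + 3)*(r)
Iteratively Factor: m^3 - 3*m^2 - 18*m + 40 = (m - 5)*(m^2 + 2*m - 8) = (m - 5)*(m - 2)*(m + 4)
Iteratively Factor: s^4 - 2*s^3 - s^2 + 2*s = (s - 2)*(s^3 - s) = s*(s - 2)*(s^2 - 1) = s*(s - 2)*(s + 1)*(s - 1)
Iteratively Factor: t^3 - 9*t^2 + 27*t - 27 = (t - 3)*(t^2 - 6*t + 9) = (t - 3)^2*(t - 3)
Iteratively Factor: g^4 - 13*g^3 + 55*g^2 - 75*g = (g - 3)*(g^3 - 10*g^2 + 25*g) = (g - 5)*(g - 3)*(g^2 - 5*g) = (g - 5)^2*(g - 3)*(g)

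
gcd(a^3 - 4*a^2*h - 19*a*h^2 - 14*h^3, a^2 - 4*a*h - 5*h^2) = a + h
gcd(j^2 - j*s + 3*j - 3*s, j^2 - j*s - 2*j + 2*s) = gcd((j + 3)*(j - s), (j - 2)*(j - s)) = -j + s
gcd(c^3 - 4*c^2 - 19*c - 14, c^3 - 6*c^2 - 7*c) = c^2 - 6*c - 7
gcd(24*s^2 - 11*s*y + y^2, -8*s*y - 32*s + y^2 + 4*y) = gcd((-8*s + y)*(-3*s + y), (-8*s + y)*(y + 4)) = -8*s + y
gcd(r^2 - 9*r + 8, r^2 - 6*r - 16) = r - 8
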